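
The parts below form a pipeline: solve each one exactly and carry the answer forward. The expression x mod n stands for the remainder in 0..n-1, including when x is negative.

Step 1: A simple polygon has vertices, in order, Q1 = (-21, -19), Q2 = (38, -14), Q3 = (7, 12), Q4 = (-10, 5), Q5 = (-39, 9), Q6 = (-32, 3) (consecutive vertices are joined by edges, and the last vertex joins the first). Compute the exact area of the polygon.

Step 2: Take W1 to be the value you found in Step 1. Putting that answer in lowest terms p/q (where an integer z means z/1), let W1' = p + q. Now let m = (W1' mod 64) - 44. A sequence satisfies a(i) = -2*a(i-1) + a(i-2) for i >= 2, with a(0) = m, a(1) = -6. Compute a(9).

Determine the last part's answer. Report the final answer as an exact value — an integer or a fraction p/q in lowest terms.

Step 1: cross terms: (-21*-14 - 38*-19)=1016, (38*12 - 7*-14)=554, (7*5 - -10*12)=155, (-10*9 - -39*5)=105, (-39*3 - -32*9)=171, (-32*-19 - -21*3)=671; twice the area = |2672| = 2672; area = 1336; answer 1336
Step 2: W1 = 1336; threaded value p + q = 1337; m = 13; a(2) = -2*(-6) + 1*(13) = 25; iterating: a(2)=25, a(3)=-56, a(4)=137, a(5)=-330, a(6)=797, a(7)=-1924, a(8)=4645, a(9)=-11214; answer -11214

-11214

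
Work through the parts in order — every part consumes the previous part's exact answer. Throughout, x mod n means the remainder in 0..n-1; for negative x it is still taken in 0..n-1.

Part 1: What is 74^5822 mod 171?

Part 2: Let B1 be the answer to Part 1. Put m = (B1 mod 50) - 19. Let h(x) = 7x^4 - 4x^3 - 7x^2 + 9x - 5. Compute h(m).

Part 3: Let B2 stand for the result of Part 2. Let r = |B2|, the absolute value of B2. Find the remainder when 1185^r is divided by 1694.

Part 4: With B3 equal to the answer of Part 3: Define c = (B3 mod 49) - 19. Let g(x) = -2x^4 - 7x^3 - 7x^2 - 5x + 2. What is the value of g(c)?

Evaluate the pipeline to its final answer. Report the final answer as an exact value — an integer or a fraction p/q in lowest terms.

Part 1: squarings mod 171: 74^1=74, 74^2=4, 74^4=16, 74^8=85, 74^16=43, 74^32=139, 74^64=169, 74^128=4, 74^256=16, 74^512=85, 74^1024=43, 74^2048=139, 74^4096=169; 74^5822 = 74^2 * 74^4 * 74^8 * 74^16 * 74^32 * 74^128 * 74^512 * 74^1024 * 74^4096 = 85 (mod 171); answer 85
Part 2: B1 = 85; m = 16; 7*(16)^4 - 4*(16)^3 - 7*(16)^2 + 9*(16)^1 - 5 = (458752) + (-16384) + (-1792) + (144) + (-5) = 440715; answer 440715
Part 3: B2 = 440715; r = 440715; squarings mod 1694: 1185^1=1185, 1185^2=1593, 1185^4=37, 1185^8=1369, 1185^16=597, 1185^32=669, 1185^64=345, 1185^128=445, 1185^256=1521, 1185^512=1131, 1185^1024=191, 1185^2048=907, 1185^4096=1059, 1185^8192=53, 1185^16384=1115, 1185^32768=1523, 1185^65536=443, 1185^131072=1439, 1185^262144=653; 1185^440715 = 1185^1 * 1185^2 * 1185^8 * 1185^128 * 1185^256 * 1185^2048 * 1185^4096 * 1185^8192 * 1185^32768 * 1185^131072 * 1185^262144 = 967 (mod 1694); answer 967
Part 4: B3 = 967; c = 17; -2*(17)^4 - 7*(17)^3 - 7*(17)^2 - 5*(17)^1 + 2 = (-167042) + (-34391) + (-2023) + (-85) + (2) = -203539; answer -203539

-203539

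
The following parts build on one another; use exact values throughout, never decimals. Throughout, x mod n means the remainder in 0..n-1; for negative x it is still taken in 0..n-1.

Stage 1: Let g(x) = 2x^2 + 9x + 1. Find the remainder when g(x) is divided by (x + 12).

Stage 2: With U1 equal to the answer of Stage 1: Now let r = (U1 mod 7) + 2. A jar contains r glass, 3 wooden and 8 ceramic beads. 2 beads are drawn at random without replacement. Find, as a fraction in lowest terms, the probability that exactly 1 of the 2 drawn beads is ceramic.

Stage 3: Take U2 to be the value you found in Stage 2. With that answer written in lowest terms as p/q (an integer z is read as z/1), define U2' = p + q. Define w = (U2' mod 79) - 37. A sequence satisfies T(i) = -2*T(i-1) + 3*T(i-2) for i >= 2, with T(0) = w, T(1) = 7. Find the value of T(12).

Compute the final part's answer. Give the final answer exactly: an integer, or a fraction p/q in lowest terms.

Stage 1: remainder = value at the root: 2*(-12)^2 + 9*(-12)^1 + 1 = (288) + (-108) + (1) = 181; answer 181
Stage 2: U1 = 181; r = 8; total draws C(19,2) = 171; favorable C(8,1)*C(11,1) = 88; P = 88/171; answer 88/171
Stage 3: U2 = 88/171; threaded value p + q = 259; w = -15; T(2) = -2*(7) + 3*(-15) = -59; iterating: T(2)=-59, T(3)=139, T(4)=-455, T(5)=1327, T(6)=-4019, T(7)=12019, T(8)=-36095, T(9)=108247, T(10)=-324779, T(11)=974299, T(12)=-2922935; answer -2922935

-2922935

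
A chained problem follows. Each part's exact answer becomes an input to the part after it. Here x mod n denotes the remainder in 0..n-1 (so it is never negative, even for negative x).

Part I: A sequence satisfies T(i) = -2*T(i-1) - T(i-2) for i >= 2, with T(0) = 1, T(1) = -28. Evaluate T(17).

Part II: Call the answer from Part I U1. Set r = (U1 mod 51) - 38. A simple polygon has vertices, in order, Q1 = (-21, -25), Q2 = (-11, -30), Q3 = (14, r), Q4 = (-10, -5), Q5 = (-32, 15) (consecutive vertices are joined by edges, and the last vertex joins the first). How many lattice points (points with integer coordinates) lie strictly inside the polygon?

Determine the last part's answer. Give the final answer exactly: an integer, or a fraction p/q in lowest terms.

745

Part I: T(2) = -2*(-28) - 1*(1) = 55; iterating: T(2)=55, T(3)=-82, T(4)=109, T(5)=-136, T(6)=163, T(7)=-190, T(8)=217, T(9)=-244, T(10)=271, T(11)=-298, T(12)=325, T(13)=-352, T(14)=379, T(15)=-406, T(16)=433, T(17)=-460; answer -460
Part II: U1 = -460; r = 12; cross terms: (-21*-30 - -11*-25)=355, (-11*12 - 14*-30)=288, (14*-5 - -10*12)=50, (-10*15 - -32*-5)=-310, (-32*-25 - -21*15)=1115; twice the area = |1498| = 1498; area = 749; boundary points = 5 + 1 + 1 + 2 + 1 = 10; strictly interior points = area - boundary/2 + 1 = 745; answer 745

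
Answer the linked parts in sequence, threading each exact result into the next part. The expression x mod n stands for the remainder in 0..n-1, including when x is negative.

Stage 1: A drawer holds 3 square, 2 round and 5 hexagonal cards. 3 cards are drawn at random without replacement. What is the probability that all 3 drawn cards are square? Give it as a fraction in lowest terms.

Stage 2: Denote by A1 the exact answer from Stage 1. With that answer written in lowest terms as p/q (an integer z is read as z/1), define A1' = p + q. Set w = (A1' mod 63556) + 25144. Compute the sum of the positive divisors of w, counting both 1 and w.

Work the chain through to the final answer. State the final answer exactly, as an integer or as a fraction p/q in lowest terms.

31488

Stage 1: total draws C(10,3) = 120; favorable C(3,3) = 1; P = 1/120; answer 1/120
Stage 2: A1 = 1/120; threaded value p + q = 121; w = 25265; 25265 = 5 * 31 * 163; sigma = (1 + 5) * (1 + 31) * (1 + 163) = 6 * 32 * 164 = 31488; answer 31488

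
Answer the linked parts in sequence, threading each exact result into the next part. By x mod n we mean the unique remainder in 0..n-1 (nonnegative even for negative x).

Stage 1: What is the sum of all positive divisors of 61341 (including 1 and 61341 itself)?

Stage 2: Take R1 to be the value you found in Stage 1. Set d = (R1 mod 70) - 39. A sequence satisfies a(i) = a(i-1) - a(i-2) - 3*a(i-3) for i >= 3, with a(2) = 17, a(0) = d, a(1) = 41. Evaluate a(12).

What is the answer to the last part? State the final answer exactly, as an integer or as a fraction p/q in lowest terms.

Stage 1: 61341 = 3 * 7 * 23 * 127; sigma = (1 + 3) * (1 + 7) * (1 + 23) * (1 + 127) = 4 * 8 * 24 * 128 = 98304; answer 98304
Stage 2: R1 = 98304; d = -15; a(3) = 1*(17) - 1*(41) - 3*(-15) = 21; iterating: a(3)=21, a(4)=-119, a(5)=-191, a(6)=-135, a(7)=413, a(8)=1121, a(9)=1113, a(10)=-1247, a(11)=-5723, a(12)=-7815; answer -7815

-7815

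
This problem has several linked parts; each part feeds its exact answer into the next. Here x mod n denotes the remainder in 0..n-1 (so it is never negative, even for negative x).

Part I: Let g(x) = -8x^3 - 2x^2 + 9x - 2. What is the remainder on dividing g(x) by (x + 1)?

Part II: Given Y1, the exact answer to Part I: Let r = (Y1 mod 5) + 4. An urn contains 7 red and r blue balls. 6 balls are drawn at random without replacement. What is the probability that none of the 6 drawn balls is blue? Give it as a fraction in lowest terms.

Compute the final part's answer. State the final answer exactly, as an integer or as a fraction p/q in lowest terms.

Part I: remainder = value at the root: -8*(-1)^3 - 2*(-1)^2 + 9*(-1)^1 - 2 = (8) + (-2) + (-9) + (-2) = -5; answer -5
Part II: Y1 = -5; r = 4; total draws C(11,6) = 462; favorable C(7,6) = 7; P = 1/66; answer 1/66

1/66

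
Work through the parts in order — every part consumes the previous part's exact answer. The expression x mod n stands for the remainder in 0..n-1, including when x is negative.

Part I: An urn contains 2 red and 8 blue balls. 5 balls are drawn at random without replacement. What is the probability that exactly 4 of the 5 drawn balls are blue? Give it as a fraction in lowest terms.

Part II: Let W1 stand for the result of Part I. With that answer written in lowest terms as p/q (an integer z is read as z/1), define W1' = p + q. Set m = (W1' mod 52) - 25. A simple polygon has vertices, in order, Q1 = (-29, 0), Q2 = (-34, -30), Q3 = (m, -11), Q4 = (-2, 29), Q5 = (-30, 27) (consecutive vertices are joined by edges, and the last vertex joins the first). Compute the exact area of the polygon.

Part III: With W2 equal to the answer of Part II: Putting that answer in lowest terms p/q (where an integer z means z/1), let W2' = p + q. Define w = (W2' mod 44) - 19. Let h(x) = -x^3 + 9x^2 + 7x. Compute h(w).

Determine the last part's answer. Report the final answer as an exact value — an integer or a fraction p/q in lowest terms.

-348

Part I: total draws C(10,5) = 252; favorable C(8,4)*C(2,1) = 140; P = 5/9; answer 5/9
Part II: W1 = 5/9; threaded value p + q = 14; m = -11; cross terms: (-29*-30 - -34*0)=870, (-34*-11 - -11*-30)=44, (-11*29 - -2*-11)=-341, (-2*27 - -30*29)=816, (-30*0 - -29*27)=783; twice the area = |2172| = 2172; area = 1086; answer 1086
Part III: W2 = 1086; threaded value p + q = 1087; w = 12; -1*(12)^3 + 9*(12)^2 + 7*(12)^1 = (-1728) + (1296) + (84) = -348; answer -348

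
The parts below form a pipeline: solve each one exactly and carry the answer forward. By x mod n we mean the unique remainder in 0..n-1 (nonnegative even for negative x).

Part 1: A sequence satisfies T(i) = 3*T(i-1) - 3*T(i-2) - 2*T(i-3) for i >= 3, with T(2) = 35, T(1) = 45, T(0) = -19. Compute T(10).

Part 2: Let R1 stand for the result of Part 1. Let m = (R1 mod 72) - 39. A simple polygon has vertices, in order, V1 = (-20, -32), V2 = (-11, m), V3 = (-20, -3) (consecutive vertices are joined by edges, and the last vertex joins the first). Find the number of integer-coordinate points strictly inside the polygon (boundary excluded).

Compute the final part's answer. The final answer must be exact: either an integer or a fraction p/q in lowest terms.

112

Part 1: T(3) = 3*(35) - 3*(45) - 2*(-19) = 8; iterating: T(3)=8, T(4)=-171, T(5)=-607, T(6)=-1324, T(7)=-1809, T(8)=-241, T(9)=7352, T(10)=26397; answer 26397
Part 2: R1 = 26397; m = 6; cross terms: (-20*6 - -11*-32)=-472, (-11*-3 - -20*6)=153, (-20*-32 - -20*-3)=580; twice the area = |261| = 261; area = 261/2; boundary points = 1 + 9 + 29 = 39; strictly interior points = area - boundary/2 + 1 = 112; answer 112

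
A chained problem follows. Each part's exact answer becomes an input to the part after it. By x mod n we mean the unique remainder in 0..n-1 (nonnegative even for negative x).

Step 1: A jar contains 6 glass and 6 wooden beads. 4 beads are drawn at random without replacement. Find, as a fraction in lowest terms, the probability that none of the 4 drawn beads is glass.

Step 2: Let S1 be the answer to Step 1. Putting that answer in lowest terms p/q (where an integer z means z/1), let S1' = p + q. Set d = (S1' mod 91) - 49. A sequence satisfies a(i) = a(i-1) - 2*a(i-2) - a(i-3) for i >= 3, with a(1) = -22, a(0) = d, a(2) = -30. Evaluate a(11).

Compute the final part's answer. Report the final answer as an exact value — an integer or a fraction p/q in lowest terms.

Step 1: total draws C(12,4) = 495; favorable C(6,4) = 15; P = 1/33; answer 1/33
Step 2: S1 = 1/33; threaded value p + q = 34; d = -15; a(3) = 1*(-30) - 2*(-22) - 1*(-15) = 29; iterating: a(3)=29, a(4)=111, a(5)=83, a(6)=-168, a(7)=-445, a(8)=-192, a(9)=866, a(10)=1695, a(11)=155; answer 155

155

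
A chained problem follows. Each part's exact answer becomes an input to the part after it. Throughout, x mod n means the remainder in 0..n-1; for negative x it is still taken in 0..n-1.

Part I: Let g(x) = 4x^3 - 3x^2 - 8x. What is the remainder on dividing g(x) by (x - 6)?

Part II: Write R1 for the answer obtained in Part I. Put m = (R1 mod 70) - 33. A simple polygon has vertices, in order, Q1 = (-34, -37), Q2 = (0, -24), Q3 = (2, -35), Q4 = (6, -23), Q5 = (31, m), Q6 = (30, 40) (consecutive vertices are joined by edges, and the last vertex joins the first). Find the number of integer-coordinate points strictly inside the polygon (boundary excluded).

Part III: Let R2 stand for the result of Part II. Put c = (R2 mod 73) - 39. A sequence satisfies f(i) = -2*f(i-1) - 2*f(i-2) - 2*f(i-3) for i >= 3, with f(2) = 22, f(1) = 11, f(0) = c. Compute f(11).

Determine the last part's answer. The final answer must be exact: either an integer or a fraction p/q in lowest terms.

144

Part I: remainder = value at the root: 4*(6)^3 - 3*(6)^2 - 8*(6)^1 = (864) + (-108) + (-48) = 708; answer 708
Part II: R1 = 708; m = -25; cross terms: (-34*-24 - 0*-37)=816, (0*-35 - 2*-24)=48, (2*-23 - 6*-35)=164, (6*-25 - 31*-23)=563, (31*40 - 30*-25)=1990, (30*-37 - -34*40)=250; twice the area = |3831| = 3831; area = 3831/2; boundary points = 1 + 1 + 4 + 1 + 1 + 1 = 9; strictly interior points = area - boundary/2 + 1 = 1912; answer 1912
Part III: R2 = 1912; c = -25; f(3) = -2*(22) - 2*(11) - 2*(-25) = -16; iterating: f(3)=-16, f(4)=-34, f(5)=56, f(6)=-12, f(7)=-20, f(8)=-48, f(9)=160, f(10)=-184, f(11)=144; answer 144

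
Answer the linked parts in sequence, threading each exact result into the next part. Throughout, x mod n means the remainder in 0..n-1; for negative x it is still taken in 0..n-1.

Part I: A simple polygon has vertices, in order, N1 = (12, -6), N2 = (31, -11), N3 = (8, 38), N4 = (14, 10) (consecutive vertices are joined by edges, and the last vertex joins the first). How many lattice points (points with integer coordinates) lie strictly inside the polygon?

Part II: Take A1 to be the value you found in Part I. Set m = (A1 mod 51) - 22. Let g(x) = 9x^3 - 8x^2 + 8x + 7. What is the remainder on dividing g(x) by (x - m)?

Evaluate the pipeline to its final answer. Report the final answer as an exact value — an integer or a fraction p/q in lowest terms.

63

Part I: cross terms: (12*-11 - 31*-6)=54, (31*38 - 8*-11)=1266, (8*10 - 14*38)=-452, (14*-6 - 12*10)=-204; twice the area = |664| = 664; area = 332; boundary points = 1 + 1 + 2 + 2 = 6; strictly interior points = area - boundary/2 + 1 = 330; answer 330
Part II: A1 = 330; m = 2; remainder = value at the root: 9*(2)^3 - 8*(2)^2 + 8*(2)^1 + 7 = (72) + (-32) + (16) + (7) = 63; answer 63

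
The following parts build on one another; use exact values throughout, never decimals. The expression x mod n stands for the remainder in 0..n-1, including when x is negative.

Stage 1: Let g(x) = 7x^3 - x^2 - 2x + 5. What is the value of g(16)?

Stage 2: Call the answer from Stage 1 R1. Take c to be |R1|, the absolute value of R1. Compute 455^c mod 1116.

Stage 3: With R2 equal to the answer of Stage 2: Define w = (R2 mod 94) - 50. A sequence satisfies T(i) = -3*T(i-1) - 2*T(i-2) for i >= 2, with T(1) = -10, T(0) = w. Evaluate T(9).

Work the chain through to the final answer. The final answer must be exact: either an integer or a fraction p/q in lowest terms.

Stage 1: 7*(16)^3 - 1*(16)^2 - 2*(16)^1 + 5 = (28672) + (-256) + (-32) + (5) = 28389; answer 28389
Stage 2: R1 = 28389; c = 28389; squarings mod 1116: 455^1=455, 455^2=565, 455^4=49, 455^8=169, 455^16=661, 455^32=565, 455^64=49, 455^128=169, 455^256=661, 455^512=565, 455^1024=49, 455^2048=169, 455^4096=661, 455^8192=565, 455^16384=49; 455^28389 = 455^1 * 455^4 * 455^32 * 455^64 * 455^128 * 455^512 * 455^1024 * 455^2048 * 455^8192 * 455^16384 = 1007 (mod 1116); answer 1007
Stage 3: R2 = 1007; w = 17; T(2) = -3*(-10) - 2*(17) = -4; iterating: T(2)=-4, T(3)=32, T(4)=-88, T(5)=200, T(6)=-424, T(7)=872, T(8)=-1768, T(9)=3560; answer 3560

3560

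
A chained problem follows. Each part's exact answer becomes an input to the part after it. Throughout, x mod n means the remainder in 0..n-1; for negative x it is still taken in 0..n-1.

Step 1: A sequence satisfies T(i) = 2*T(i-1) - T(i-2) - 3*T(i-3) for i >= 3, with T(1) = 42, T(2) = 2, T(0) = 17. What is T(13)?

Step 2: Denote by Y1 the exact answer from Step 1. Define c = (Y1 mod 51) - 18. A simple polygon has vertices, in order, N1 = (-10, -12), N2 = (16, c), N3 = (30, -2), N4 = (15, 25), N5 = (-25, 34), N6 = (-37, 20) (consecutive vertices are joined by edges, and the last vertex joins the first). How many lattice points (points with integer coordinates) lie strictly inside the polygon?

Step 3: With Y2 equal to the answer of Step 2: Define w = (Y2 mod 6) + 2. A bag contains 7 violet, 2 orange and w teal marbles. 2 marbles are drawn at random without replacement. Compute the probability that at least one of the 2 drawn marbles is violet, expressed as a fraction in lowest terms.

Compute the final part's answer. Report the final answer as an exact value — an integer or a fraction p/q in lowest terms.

49/55

Step 1: T(3) = 2*(2) - 1*(42) - 3*(17) = -89; iterating: T(3)=-89, T(4)=-306, T(5)=-529, T(6)=-485, T(7)=477, T(8)=3026, T(9)=7030, T(10)=9603, T(11)=3098, T(12)=-24497, T(13)=-80901; answer -80901
Step 2: Y1 = -80901; c = 18; cross terms: (-10*18 - 16*-12)=12, (16*-2 - 30*18)=-572, (30*25 - 15*-2)=780, (15*34 - -25*25)=1135, (-25*20 - -37*34)=758, (-37*-12 - -10*20)=644; twice the area = |2757| = 2757; area = 2757/2; boundary points = 2 + 2 + 3 + 1 + 2 + 1 = 11; strictly interior points = area - boundary/2 + 1 = 1374; answer 1374
Step 3: Y2 = 1374; w = 2; total draws C(11,2) = 55; complement C(4,2) = 6; favorable 55 - 6 = 49; P = 49/55; answer 49/55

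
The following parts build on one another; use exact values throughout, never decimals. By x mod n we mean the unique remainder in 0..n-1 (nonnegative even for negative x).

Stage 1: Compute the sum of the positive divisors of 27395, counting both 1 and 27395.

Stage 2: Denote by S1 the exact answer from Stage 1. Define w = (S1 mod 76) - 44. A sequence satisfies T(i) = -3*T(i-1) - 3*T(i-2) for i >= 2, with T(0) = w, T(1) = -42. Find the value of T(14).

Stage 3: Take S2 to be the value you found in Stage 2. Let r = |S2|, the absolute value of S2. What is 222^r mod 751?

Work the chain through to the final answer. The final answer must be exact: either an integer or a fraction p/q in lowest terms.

Stage 1: 27395 = 5 * 5479; sigma = (1 + 5) * (1 + 5479) = 6 * 5480 = 32880; answer 32880
Stage 2: S1 = 32880; w = 4; T(2) = -3*(-42) - 3*(4) = 114; iterating: T(2)=114, T(3)=-216, T(4)=306, T(5)=-270, T(6)=-108, T(7)=1134, T(8)=-3078, T(9)=5832, T(10)=-8262, T(11)=7290, T(12)=2916, T(13)=-30618, T(14)=83106; answer 83106
Stage 3: S2 = 83106; r = 83106; squarings mod 751: 222^1=222, 222^2=469, 222^4=669, 222^8=716, 222^16=474, 222^32=127, 222^64=358, 222^128=494, 222^256=712, 222^512=19, 222^1024=361, 222^2048=398, 222^4096=694, 222^8192=245, 222^16384=696, 222^32768=21, 222^65536=441; 222^83106 = 222^2 * 222^32 * 222^128 * 222^1024 * 222^16384 * 222^65536 = 207 (mod 751); answer 207

207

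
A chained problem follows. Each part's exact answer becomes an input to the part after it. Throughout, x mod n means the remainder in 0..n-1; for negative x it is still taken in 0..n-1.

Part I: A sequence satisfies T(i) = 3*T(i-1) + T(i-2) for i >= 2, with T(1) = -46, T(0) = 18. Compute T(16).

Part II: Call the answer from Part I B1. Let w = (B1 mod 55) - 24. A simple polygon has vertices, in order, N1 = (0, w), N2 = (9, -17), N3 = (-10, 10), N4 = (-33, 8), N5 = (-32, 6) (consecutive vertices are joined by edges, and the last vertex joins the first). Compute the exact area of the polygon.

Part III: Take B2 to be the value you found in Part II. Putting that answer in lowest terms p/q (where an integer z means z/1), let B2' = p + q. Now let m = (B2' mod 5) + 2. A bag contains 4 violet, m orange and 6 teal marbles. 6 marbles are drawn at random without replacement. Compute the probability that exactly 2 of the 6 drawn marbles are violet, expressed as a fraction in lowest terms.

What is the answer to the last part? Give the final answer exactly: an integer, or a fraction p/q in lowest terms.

Part I: T(2) = 3*(-46) + 1*(18) = -120; iterating: T(2)=-120, T(3)=-406, T(4)=-1338, T(5)=-4420, T(6)=-14598, T(7)=-48214, T(8)=-159240, T(9)=-525934, T(10)=-1737042, T(11)=-5737060, T(12)=-18948222, T(13)=-62581726, T(14)=-206693400, T(15)=-682661926, T(16)=-2254679178; answer -2254679178
Part II: B1 = -2254679178; w = -17; cross terms: (0*-17 - 9*-17)=153, (9*10 - -10*-17)=-80, (-10*8 - -33*10)=250, (-33*6 - -32*8)=58, (-32*-17 - 0*6)=544; twice the area = |925| = 925; area = 925/2; answer 925/2
Part III: B2 = 925/2; threaded value p + q = 927; m = 4; total draws C(14,6) = 3003; favorable C(4,2)*C(10,4) = 1260; P = 60/143; answer 60/143

60/143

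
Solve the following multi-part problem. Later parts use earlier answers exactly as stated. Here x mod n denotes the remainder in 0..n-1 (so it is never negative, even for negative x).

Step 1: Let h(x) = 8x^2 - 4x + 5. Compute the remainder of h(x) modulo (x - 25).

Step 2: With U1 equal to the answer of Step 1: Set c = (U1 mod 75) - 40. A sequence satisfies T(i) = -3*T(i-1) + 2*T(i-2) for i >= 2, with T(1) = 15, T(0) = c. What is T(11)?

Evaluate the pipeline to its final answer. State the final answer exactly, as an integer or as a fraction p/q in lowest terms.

5847945

Step 1: remainder = value at the root: 8*(25)^2 - 4*(25)^1 + 5 = (5000) + (-100) + (5) = 4905; answer 4905
Step 2: U1 = 4905; c = -10; T(2) = -3*(15) + 2*(-10) = -65; iterating: T(2)=-65, T(3)=225, T(4)=-805, T(5)=2865, T(6)=-10205, T(7)=36345, T(8)=-129445, T(9)=461025, T(10)=-1641965, T(11)=5847945; answer 5847945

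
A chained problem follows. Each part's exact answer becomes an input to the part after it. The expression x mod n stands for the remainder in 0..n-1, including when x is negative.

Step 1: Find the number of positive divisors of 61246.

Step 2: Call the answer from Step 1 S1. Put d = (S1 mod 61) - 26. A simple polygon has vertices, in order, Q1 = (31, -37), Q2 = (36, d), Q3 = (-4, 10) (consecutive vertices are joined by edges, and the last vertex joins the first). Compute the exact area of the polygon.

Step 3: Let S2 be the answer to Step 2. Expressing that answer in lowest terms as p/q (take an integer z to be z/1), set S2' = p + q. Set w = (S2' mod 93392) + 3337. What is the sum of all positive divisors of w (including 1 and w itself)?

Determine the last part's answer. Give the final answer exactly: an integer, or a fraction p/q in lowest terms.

Step 1: 61246 = 2 * 113 * 271; number of divisors = (1+1) * (1+1) * (1+1) = 8; answer 8
Step 2: S1 = 8; d = -18; cross terms: (31*-18 - 36*-37)=774, (36*10 - -4*-18)=288, (-4*-37 - 31*10)=-162; twice the area = |900| = 900; area = 450; answer 450
Step 3: S2 = 450; threaded value p + q = 451; w = 3788; 3788 = 2^2 * 947; sigma = (1 + 2 + 4) * (1 + 947) = 7 * 948 = 6636; answer 6636

6636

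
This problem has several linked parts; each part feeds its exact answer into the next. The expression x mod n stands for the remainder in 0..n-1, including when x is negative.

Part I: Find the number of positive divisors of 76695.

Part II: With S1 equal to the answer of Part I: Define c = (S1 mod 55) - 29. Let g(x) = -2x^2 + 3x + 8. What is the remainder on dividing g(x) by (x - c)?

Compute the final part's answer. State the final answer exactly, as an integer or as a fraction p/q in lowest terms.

Part I: 76695 = 3 * 5 * 5113; number of divisors = (1+1) * (1+1) * (1+1) = 8; answer 8
Part II: S1 = 8; c = -21; remainder = value at the root: -2*(-21)^2 + 3*(-21)^1 + 8 = (-882) + (-63) + (8) = -937; answer -937

-937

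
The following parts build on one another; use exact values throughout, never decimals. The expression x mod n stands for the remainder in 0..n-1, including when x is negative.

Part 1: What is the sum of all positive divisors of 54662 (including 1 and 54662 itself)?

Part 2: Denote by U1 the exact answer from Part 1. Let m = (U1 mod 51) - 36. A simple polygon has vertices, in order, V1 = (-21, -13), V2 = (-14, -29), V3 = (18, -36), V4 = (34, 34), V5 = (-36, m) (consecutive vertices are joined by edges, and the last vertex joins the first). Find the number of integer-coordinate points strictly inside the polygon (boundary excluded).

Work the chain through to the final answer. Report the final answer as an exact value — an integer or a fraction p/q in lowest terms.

Part 1: 54662 = 2 * 151 * 181; sigma = (1 + 2) * (1 + 151) * (1 + 181) = 3 * 152 * 182 = 82992; answer 82992
Part 2: U1 = 82992; m = -21; cross terms: (-21*-29 - -14*-13)=427, (-14*-36 - 18*-29)=1026, (18*34 - 34*-36)=1836, (34*-21 - -36*34)=510, (-36*-13 - -21*-21)=27; twice the area = |3826| = 3826; area = 1913; boundary points = 1 + 1 + 2 + 5 + 1 = 10; strictly interior points = area - boundary/2 + 1 = 1909; answer 1909

1909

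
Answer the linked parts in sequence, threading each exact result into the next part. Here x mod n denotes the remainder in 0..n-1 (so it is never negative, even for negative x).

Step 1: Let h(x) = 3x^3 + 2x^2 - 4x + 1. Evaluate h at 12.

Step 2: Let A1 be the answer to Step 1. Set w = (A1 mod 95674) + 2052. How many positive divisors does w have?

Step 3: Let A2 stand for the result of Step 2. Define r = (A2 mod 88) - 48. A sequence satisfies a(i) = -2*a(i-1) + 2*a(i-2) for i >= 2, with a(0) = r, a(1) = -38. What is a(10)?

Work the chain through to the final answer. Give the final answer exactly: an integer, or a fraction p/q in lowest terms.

28928

Step 1: 3*(12)^3 + 2*(12)^2 - 4*(12)^1 + 1 = (5184) + (288) + (-48) + (1) = 5425; answer 5425
Step 2: A1 = 5425; w = 7477; 7477 is prime, so its only divisors are 1 and 7477; count = 2; answer 2
Step 3: A2 = 2; r = -46; a(2) = -2*(-38) + 2*(-46) = -16; iterating: a(2)=-16, a(3)=-44, a(4)=56, a(5)=-200, a(6)=512, a(7)=-1424, a(8)=3872, a(9)=-10592, a(10)=28928; answer 28928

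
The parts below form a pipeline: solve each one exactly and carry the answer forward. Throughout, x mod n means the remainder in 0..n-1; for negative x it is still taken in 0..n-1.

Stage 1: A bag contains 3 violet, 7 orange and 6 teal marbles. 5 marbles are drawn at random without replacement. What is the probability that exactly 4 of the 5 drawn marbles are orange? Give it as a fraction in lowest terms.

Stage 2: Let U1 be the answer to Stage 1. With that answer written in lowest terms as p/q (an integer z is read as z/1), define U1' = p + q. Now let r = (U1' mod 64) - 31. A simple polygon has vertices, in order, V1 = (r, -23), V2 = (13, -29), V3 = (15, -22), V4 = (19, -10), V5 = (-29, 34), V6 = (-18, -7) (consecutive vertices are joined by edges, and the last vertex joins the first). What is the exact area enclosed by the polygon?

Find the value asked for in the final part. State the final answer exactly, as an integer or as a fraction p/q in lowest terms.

Stage 1: total draws C(16,5) = 4368; favorable C(7,4)*C(9,1) = 315; P = 15/208; answer 15/208
Stage 2: U1 = 15/208; threaded value p + q = 223; r = 0; cross terms: (0*-29 - 13*-23)=299, (13*-22 - 15*-29)=149, (15*-10 - 19*-22)=268, (19*34 - -29*-10)=356, (-29*-7 - -18*34)=815, (-18*-23 - 0*-7)=414; twice the area = |2301| = 2301; area = 2301/2; answer 2301/2

2301/2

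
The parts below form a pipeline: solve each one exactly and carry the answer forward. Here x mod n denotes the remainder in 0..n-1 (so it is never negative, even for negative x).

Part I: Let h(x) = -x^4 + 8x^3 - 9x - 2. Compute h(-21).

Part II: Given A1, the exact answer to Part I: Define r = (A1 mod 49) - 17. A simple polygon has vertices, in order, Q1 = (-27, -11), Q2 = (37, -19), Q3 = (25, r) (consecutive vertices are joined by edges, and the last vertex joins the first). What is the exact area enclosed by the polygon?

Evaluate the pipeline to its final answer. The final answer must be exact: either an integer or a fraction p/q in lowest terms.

1296

Part I: -1*(-21)^4 + 8*(-21)^3 - 9*(-21)^1 - 2 = (-194481) + (-74088) + (189) + (-2) = -268382; answer -268382
Part II: A1 = -268382; r = 23; cross terms: (-27*-19 - 37*-11)=920, (37*23 - 25*-19)=1326, (25*-11 - -27*23)=346; twice the area = |2592| = 2592; area = 1296; answer 1296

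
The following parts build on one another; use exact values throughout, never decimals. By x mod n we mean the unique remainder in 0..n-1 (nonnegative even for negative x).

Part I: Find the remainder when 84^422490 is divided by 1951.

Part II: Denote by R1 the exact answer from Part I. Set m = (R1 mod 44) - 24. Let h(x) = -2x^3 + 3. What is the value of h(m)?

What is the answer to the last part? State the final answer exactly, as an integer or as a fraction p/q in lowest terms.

-8189

Part I: squarings mod 1951: 84^1=84, 84^2=1203, 84^4=1518, 84^8=193, 84^16=180, 84^32=1184, 84^64=1038, 84^128=492, 84^256=140, 84^512=90, 84^1024=296, 84^2048=1772, 84^4096=825, 84^8192=1677, 84^16384=938, 84^32768=1894, 84^65536=1298, 84^131072=1091, 84^262144=171; 84^422490 = 84^2 * 84^8 * 84^16 * 84^64 * 84^512 * 84^4096 * 84^8192 * 84^16384 * 84^131072 * 84^262144 = 788 (mod 1951); answer 788
Part II: R1 = 788; m = 16; -2*(16)^3 + 3 = (-8192) + (3) = -8189; answer -8189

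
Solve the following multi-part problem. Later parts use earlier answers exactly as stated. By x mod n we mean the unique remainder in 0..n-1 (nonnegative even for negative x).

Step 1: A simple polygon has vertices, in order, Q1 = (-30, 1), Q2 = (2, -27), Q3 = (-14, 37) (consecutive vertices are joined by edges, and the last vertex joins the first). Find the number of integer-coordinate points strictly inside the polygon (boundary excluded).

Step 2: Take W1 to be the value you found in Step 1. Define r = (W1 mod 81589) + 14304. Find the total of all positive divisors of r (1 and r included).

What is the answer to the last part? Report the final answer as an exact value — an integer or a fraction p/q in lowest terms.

Step 1: cross terms: (-30*-27 - 2*1)=808, (2*37 - -14*-27)=-304, (-14*1 - -30*37)=1096; twice the area = |1600| = 1600; area = 800; boundary points = 4 + 16 + 4 = 24; strictly interior points = area - boundary/2 + 1 = 789; answer 789
Step 2: W1 = 789; r = 15093; 15093 = 3^3 * 13 * 43; sigma = (1 + 3 + 9 + 27) * (1 + 13) * (1 + 43) = 40 * 14 * 44 = 24640; answer 24640

24640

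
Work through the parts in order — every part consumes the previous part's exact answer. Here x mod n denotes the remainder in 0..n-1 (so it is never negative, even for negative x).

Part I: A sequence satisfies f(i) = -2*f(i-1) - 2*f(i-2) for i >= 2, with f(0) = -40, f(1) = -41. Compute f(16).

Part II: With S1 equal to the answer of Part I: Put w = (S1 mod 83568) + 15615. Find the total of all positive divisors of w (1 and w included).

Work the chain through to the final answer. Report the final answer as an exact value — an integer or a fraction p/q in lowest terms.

Part I: f(2) = -2*(-41) - 2*(-40) = 162; iterating: f(2)=162, f(3)=-242, f(4)=160, f(5)=164, f(6)=-648, f(7)=968, f(8)=-640, f(9)=-656, f(10)=2592, f(11)=-3872, f(12)=2560, f(13)=2624, f(14)=-10368, f(15)=15488, f(16)=-10240; answer -10240
Part II: S1 = -10240; w = 88943; 88943 = 29 * 3067; sigma = (1 + 29) * (1 + 3067) = 30 * 3068 = 92040; answer 92040

92040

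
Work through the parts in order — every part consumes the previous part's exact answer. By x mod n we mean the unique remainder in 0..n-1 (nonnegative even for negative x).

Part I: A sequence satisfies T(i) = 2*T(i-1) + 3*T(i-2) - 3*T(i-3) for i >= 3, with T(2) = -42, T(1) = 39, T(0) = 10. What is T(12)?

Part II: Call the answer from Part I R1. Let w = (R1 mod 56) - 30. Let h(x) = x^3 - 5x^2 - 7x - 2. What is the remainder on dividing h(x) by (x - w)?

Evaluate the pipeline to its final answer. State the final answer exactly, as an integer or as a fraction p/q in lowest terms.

-28393

Part I: T(3) = 2*(-42) + 3*(39) - 3*(10) = 3; iterating: T(3)=3, T(4)=-237, T(5)=-339, T(6)=-1398, T(7)=-3102, T(8)=-9381, T(9)=-23874, T(10)=-66585, T(11)=-176649, T(12)=-481431; answer -481431
Part II: R1 = -481431; w = -29; remainder = value at the root: 1*(-29)^3 - 5*(-29)^2 - 7*(-29)^1 - 2 = (-24389) + (-4205) + (203) + (-2) = -28393; answer -28393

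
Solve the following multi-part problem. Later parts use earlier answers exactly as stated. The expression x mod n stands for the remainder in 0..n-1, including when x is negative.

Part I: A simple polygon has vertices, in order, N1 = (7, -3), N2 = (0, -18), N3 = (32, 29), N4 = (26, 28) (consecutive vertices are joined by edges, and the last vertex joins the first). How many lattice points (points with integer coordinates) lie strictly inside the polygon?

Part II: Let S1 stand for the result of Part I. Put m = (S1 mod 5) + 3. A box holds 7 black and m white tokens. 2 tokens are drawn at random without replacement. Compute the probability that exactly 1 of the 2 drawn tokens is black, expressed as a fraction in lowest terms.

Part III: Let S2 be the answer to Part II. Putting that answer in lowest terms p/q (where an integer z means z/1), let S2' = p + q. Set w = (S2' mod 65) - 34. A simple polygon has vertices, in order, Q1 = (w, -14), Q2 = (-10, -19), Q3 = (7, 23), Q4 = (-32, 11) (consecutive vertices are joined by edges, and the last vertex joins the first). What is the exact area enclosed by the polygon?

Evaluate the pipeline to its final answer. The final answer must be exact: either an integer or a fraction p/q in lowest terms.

Part I: cross terms: (7*-18 - 0*-3)=-126, (0*29 - 32*-18)=576, (32*28 - 26*29)=142, (26*-3 - 7*28)=-274; twice the area = |318| = 318; area = 159; boundary points = 1 + 1 + 1 + 1 = 4; strictly interior points = area - boundary/2 + 1 = 158; answer 158
Part II: S1 = 158; m = 6; total draws C(13,2) = 78; favorable C(7,1)*C(6,1) = 42; P = 7/13; answer 7/13
Part III: S2 = 7/13; threaded value p + q = 20; w = -14; cross terms: (-14*-19 - -10*-14)=126, (-10*23 - 7*-19)=-97, (7*11 - -32*23)=813, (-32*-14 - -14*11)=602; twice the area = |1444| = 1444; area = 722; answer 722

722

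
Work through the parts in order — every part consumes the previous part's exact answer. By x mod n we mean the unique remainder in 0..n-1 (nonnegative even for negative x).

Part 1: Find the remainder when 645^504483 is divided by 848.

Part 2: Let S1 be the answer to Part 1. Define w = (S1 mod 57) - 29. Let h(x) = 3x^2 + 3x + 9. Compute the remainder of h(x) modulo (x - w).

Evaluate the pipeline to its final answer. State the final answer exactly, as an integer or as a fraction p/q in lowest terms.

1269

Part 1: squarings mod 848: 645^1=645, 645^2=505, 645^4=625, 645^8=545, 645^16=225, 645^32=593, 645^64=577, 645^128=513, 645^256=289, 645^512=417, 645^1024=49, 645^2048=705, 645^4096=97, 645^8192=81, 645^16384=625, 645^32768=545, 645^65536=225, 645^131072=593, 645^262144=577; 645^504483 = 645^1 * 645^2 * 645^32 * 645^128 * 645^512 * 645^4096 * 645^8192 * 645^32768 * 645^65536 * 645^131072 * 645^262144 = 749 (mod 848); answer 749
Part 2: S1 = 749; w = -21; remainder = value at the root: 3*(-21)^2 + 3*(-21)^1 + 9 = (1323) + (-63) + (9) = 1269; answer 1269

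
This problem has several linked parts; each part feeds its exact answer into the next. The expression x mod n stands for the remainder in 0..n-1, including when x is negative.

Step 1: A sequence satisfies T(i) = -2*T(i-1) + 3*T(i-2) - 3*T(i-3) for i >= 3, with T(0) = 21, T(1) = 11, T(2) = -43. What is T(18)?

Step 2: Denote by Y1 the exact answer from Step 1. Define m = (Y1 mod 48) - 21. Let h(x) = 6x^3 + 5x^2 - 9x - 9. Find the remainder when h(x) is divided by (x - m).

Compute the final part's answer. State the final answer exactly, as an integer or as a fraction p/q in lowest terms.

-1759

Step 1: T(3) = -2*(-43) + 3*(11) - 3*(21) = 56; iterating: T(3)=56, T(4)=-274, T(5)=845, T(6)=-2680, T(7)=8717, T(8)=-28009, T(9)=90209, T(10)=-290596, T(11)=935846, T(12)=-3014107, T(13)=9707540, T(14)=-31264939, T(15)=100694819, T(16)=-324307075, T(17)=1044493424, T(18)=-3363992530; answer -3363992530
Step 2: Y1 = -3363992530; m = -7; remainder = value at the root: 6*(-7)^3 + 5*(-7)^2 - 9*(-7)^1 - 9 = (-2058) + (245) + (63) + (-9) = -1759; answer -1759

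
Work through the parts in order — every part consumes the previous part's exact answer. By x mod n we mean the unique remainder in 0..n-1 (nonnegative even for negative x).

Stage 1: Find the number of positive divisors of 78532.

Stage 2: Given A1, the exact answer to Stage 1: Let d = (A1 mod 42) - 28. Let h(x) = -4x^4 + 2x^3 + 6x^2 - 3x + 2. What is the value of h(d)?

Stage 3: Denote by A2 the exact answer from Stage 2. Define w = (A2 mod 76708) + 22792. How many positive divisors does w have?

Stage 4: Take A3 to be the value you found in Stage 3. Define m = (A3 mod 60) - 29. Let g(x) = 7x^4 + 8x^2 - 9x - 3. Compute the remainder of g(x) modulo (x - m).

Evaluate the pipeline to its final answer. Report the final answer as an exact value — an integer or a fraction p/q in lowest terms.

Stage 1: 78532 = 2^2 * 29 * 677; number of divisors = (2+1) * (1+1) * (1+1) = 12; answer 12
Stage 2: A1 = 12; d = -16; -4*(-16)^4 + 2*(-16)^3 + 6*(-16)^2 - 3*(-16)^1 + 2 = (-262144) + (-8192) + (1536) + (48) + (2) = -268750; answer -268750
Stage 3: A2 = -268750; w = 60874; 60874 = 2 * 11 * 2767; number of divisors = (1+1) * (1+1) * (1+1) = 8; answer 8
Stage 4: A3 = 8; m = -21; remainder = value at the root: 7*(-21)^4 + 8*(-21)^2 - 9*(-21)^1 - 3 = (1361367) + (3528) + (189) + (-3) = 1365081; answer 1365081

1365081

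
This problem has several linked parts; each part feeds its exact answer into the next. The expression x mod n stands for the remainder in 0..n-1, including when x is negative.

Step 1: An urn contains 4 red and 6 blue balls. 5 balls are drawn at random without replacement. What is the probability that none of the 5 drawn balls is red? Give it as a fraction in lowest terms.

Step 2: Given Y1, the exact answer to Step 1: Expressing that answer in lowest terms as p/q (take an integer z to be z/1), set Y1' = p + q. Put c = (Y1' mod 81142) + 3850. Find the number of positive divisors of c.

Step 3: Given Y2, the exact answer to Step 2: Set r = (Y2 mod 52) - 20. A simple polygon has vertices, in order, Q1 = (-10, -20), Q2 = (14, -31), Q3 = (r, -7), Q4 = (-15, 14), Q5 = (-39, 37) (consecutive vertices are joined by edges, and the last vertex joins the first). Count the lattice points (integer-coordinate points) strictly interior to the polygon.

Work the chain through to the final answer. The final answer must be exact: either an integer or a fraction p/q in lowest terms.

Step 1: total draws C(10,5) = 252; favorable C(6,5) = 6; P = 1/42; answer 1/42
Step 2: Y1 = 1/42; threaded value p + q = 43; c = 3893; 3893 = 17 * 229; number of divisors = (1+1) * (1+1) = 4; answer 4
Step 3: Y2 = 4; r = -16; cross terms: (-10*-31 - 14*-20)=590, (14*-7 - -16*-31)=-594, (-16*14 - -15*-7)=-329, (-15*37 - -39*14)=-9, (-39*-20 - -10*37)=1150; twice the area = |808| = 808; area = 404; boundary points = 1 + 6 + 1 + 1 + 1 = 10; strictly interior points = area - boundary/2 + 1 = 400; answer 400

400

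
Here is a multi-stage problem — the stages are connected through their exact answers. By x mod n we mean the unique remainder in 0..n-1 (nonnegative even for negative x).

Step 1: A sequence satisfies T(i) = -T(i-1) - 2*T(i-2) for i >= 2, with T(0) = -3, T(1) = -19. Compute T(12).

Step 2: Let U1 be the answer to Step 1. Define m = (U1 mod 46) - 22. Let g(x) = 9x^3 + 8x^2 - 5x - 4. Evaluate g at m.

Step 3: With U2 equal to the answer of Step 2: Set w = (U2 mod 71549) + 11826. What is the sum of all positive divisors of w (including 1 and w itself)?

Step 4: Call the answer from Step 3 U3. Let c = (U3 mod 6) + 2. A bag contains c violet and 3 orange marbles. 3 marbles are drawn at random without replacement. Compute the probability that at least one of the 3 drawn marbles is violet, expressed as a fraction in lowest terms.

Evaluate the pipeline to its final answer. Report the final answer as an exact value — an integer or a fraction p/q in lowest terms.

55/56

Step 1: T(2) = -1*(-19) - 2*(-3) = 25; iterating: T(2)=25, T(3)=13, T(4)=-63, T(5)=37, T(6)=89, T(7)=-163, T(8)=-15, T(9)=341, T(10)=-311, T(11)=-371, T(12)=993; answer 993
Step 2: U1 = 993; m = 5; 9*(5)^3 + 8*(5)^2 - 5*(5)^1 - 4 = (1125) + (200) + (-25) + (-4) = 1296; answer 1296
Step 3: U2 = 1296; w = 13122; 13122 = 2 * 3^8; sigma = (1 + 2) * (1 + 3 + 9 + 27 + 81 + 243 + 729 + 2187 + 6561) = 3 * 9841 = 29523; answer 29523
Step 4: U3 = 29523; c = 5; total draws C(8,3) = 56; complement C(3,3) = 1; favorable 56 - 1 = 55; P = 55/56; answer 55/56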